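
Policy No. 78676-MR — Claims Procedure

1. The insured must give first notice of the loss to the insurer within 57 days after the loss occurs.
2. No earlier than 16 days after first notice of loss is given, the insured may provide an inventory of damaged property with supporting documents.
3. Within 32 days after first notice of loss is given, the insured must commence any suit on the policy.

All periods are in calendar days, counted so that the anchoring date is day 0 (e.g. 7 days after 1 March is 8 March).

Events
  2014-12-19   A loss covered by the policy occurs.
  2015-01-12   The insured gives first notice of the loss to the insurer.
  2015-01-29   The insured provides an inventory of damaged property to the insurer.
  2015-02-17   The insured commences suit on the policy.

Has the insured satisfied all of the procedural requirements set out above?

Step 1: 57 days after 2014-12-19 (when the loss occurs) is 2015-02-14; 2015-01-12 is within that limit.
Step 2: the earliest permitted date is 16 days after 2015-01-12 (when first notice of loss is given), i.e. 2015-01-28; 2015-01-29 is on or after that date.
Step 3: 32 days after 2015-01-12 (when first notice of loss is given) is 2015-02-13; 2015-02-17 misses that deadline by 4 days.
That is the first point of non-compliance.

No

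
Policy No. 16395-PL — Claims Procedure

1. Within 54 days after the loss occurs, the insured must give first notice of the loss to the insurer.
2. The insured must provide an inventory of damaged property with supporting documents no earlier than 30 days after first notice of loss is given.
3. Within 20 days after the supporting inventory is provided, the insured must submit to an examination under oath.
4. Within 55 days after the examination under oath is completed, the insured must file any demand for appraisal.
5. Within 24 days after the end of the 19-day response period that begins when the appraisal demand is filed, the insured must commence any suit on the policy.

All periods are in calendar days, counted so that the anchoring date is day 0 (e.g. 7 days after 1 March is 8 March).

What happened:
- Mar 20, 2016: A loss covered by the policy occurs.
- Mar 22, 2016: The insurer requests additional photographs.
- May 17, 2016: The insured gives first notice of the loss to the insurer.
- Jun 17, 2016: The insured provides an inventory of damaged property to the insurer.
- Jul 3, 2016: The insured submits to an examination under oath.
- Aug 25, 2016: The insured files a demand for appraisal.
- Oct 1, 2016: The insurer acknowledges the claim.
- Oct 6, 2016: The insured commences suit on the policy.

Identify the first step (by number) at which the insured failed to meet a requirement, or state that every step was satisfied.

Step 1: 54 days after Mar 20, 2016 (when the loss occurs) is May 13, 2016; not done until May 17, 2016, 4 days after the deadline.
Later steps need not be reached.

Step 1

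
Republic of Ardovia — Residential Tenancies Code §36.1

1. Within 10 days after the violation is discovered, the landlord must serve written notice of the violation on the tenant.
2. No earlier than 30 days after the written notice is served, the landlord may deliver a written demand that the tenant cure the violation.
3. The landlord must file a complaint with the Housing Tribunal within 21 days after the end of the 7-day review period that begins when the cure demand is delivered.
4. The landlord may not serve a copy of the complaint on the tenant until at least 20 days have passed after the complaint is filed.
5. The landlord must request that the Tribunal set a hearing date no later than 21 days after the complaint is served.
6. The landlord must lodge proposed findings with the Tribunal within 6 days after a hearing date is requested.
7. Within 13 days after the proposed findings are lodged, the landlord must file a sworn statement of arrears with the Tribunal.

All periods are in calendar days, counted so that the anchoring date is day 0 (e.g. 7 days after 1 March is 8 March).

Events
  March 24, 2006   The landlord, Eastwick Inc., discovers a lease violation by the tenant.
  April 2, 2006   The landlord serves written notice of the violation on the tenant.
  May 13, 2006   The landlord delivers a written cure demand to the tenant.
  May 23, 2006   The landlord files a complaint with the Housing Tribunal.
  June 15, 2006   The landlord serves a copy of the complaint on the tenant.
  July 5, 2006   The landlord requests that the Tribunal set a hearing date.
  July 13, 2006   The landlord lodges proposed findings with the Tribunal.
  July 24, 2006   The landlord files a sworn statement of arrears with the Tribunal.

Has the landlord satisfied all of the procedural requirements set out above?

Step 1: 10 days after March 24, 2006 (when the violation is discovered) is April 3, 2006; completed April 2, 2006, before the deadline.
Step 2: the earliest permitted date is 30 days after April 2, 2006 (when the written notice is served), i.e. May 2, 2006; May 13, 2006 is on or after that date.
Step 3: 21 days after May 20, 2006 (end of the 7-day review period, which began when the cure demand is delivered on May 13, 2006) is June 10, 2006; completed May 23, 2006, before the deadline.
Step 4: the earliest permitted date is 20 days after May 23, 2006 (when the complaint is filed), i.e. June 12, 2006; June 15, 2006 is on or after that date.
Step 5: 21 days after June 15, 2006 (when the complaint is served) is July 6, 2006; done July 5, 2006 — timely.
Step 6: 6 days after July 5, 2006 (when a hearing date is requested) is July 11, 2006; done July 13, 2006 — 2 days late.
Later steps need not be reached.

No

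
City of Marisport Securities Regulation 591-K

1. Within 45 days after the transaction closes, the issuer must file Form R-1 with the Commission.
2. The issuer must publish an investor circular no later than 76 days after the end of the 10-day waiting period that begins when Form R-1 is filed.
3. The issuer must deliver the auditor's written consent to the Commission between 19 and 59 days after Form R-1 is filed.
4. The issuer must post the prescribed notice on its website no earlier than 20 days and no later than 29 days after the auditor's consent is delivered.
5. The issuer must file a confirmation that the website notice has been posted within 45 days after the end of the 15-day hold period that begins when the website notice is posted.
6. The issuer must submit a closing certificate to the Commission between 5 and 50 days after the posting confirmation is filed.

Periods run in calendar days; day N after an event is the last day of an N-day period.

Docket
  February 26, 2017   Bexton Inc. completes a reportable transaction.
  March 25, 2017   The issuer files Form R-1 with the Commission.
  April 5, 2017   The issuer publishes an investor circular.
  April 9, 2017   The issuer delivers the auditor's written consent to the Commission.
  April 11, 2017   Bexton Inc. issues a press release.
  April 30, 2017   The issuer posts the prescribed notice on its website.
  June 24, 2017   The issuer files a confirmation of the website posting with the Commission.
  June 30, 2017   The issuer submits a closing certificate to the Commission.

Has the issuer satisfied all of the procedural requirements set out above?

Step 1 — counting 45 days from February 26, 2017 (when the transaction closes) gives a deadline of April 12, 2017; done March 25, 2017 — timely.
Step 2 — counting 76 days from April 4, 2017 (end of the 10-day waiting period, which began when Form R-1 is filed on March 25, 2017) gives a deadline of June 19, 2017; April 5, 2017 is within that limit.
Step 3 — 19 and 59 days from March 25, 2017 (when Form R-1 is filed) are April 13, 2017 and May 23, 2017 respectively; done April 9, 2017 — 4 days before the window opened.
The analysis stops there.

No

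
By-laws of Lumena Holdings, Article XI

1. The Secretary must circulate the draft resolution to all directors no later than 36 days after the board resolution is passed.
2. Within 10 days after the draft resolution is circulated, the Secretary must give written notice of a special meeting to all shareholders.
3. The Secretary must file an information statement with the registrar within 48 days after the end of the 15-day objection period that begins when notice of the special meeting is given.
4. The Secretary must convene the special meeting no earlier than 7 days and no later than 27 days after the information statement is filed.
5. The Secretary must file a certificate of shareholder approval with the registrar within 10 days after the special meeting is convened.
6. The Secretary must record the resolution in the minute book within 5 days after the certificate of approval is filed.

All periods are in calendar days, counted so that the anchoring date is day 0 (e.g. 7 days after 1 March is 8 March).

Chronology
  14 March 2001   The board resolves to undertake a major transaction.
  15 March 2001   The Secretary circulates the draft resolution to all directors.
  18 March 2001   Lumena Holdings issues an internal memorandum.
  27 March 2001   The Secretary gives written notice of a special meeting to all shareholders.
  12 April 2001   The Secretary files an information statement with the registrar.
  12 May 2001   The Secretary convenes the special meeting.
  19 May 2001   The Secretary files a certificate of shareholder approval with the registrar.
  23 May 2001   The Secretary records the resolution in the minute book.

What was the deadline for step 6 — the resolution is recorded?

Step 6 runs from 19 May 2001, when the certificate of approval is filed. 5 days after 19 May 2001 is 24 May 2001.

24 May 2001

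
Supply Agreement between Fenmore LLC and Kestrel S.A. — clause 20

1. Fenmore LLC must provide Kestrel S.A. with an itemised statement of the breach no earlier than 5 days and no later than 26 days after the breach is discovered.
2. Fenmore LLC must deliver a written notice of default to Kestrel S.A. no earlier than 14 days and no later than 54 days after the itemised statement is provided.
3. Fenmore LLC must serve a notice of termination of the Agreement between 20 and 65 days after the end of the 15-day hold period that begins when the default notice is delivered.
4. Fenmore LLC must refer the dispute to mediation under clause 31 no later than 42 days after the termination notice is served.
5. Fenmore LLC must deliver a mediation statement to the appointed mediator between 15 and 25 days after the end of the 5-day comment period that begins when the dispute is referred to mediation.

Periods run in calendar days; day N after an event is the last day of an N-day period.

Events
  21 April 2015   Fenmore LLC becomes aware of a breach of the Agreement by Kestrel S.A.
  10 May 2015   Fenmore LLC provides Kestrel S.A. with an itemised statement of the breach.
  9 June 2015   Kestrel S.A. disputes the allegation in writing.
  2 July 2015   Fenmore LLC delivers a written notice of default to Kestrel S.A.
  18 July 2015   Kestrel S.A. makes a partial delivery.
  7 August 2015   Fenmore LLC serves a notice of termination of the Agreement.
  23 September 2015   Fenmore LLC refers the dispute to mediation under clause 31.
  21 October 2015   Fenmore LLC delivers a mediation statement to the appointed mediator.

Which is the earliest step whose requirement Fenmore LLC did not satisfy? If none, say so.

Step 4

Step 1 — 5 and 26 days from 21 April 2015 (when the breach is discovered) are 26 April 2015 and 17 May 2015 respectively; done 10 May 2015 — within the window.
Step 2 — 14 and 54 days from 10 May 2015 (when the itemised statement is provided) are 24 May 2015 and 3 July 2015 respectively; done 2 July 2015 — within the window.
Step 3 — 20 and 65 days from 17 July 2015 (end of the 15-day hold period, which began when the default notice is delivered on 2 July 2015) are 6 August 2015 and 20 September 2015 respectively; 7 August 2015 falls inside that range.
Step 4 — counting 42 days from 7 August 2015 (when the termination notice is served) gives a deadline of 18 September 2015; 23 September 2015 misses that deadline by 5 days.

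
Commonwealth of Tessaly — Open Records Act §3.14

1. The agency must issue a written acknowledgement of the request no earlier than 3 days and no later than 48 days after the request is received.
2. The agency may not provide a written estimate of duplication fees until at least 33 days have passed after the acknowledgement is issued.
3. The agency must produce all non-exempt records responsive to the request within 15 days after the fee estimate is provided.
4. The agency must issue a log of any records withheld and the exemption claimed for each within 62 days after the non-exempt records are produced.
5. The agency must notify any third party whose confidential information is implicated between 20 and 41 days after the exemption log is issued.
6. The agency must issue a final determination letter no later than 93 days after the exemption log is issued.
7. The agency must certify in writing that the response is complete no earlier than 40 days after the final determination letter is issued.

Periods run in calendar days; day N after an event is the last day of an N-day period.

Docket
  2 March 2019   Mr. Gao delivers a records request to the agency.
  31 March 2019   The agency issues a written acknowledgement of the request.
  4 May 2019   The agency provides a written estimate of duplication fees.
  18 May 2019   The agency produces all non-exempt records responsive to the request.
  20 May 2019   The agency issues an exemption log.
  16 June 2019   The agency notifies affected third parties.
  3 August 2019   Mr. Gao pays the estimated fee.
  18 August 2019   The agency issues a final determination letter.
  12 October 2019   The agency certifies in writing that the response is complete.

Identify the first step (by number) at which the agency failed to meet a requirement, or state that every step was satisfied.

None — every step was satisfied

(1) the permitted window runs from 2 March 2019 + 3 = 5 March 2019 to 2 March 2019 + 48 = 19 April 2019; done 31 March 2019, which is between those dates.
(2) permitted from 31 March 2019 + 33 days = 3 May 2019 onward; done 4 May 2019 — permitted.
(3) due by 4 May 2019 + 15 days = 19 May 2019; done 18 May 2019 — timely.
(4) due by 18 May 2019 + 62 days = 19 July 2019; done 20 May 2019 — timely.
(5) the permitted window runs from 20 May 2019 + 20 = 9 June 2019 to 20 May 2019 + 41 = 30 June 2019; done 16 June 2019 — within the window.
(6) due by 20 May 2019 + 93 days = 21 August 2019; completed 18 August 2019, before the deadline.
(7) permitted from 18 August 2019 + 40 days = 27 September 2019 onward; done 12 October 2019 — permitted.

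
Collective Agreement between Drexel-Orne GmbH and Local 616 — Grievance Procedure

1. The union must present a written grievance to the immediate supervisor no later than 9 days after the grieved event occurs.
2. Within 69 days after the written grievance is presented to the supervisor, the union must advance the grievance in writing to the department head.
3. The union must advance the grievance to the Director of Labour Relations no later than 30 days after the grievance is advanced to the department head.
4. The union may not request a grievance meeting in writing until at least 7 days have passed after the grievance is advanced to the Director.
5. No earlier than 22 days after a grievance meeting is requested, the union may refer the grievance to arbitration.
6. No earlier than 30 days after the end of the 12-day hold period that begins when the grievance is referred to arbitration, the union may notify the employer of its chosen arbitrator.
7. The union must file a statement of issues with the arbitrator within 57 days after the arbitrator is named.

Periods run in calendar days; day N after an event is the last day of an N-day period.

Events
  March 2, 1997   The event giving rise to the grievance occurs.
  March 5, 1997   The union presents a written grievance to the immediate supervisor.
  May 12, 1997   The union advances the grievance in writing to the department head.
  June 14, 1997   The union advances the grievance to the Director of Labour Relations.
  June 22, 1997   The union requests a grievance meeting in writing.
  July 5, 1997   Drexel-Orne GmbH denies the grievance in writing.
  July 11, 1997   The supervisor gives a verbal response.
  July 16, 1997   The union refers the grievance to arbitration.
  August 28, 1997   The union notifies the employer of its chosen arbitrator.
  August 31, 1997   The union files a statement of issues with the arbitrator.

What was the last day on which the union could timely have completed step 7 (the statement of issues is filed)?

October 24, 1997

Step 7 runs from August 28, 1997, when the arbitrator is named. 57 days after August 28, 1997 is October 24, 1997.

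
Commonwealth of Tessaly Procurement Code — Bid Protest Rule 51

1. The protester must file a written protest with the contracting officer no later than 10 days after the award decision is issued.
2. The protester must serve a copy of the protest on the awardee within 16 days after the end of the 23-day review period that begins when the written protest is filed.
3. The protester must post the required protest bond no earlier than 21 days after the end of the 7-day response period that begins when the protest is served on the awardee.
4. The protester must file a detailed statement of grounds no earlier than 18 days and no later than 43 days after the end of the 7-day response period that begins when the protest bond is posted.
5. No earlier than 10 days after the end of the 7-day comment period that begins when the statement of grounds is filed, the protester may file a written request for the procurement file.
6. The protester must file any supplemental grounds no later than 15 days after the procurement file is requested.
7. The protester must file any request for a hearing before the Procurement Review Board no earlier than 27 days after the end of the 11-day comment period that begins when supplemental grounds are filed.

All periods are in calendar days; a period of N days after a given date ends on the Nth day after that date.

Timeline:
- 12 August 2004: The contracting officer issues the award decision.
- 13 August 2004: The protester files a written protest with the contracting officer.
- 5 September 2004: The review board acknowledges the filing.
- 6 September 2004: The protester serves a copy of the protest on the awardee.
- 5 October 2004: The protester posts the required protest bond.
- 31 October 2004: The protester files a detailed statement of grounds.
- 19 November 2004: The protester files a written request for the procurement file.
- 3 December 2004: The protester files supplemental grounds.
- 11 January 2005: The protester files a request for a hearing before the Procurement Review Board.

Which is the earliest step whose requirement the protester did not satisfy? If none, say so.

(1) due by 12 August 2004 + 10 days = 22 August 2004; done 13 August 2004 — timely.
(2) due by 5 September 2004 + 16 days = 21 September 2004; done 6 September 2004 — timely.
(3) permitted from 13 September 2004 + 21 days = 4 October 2004 onward; 5 October 2004 is on or after that date.
(4) the permitted window runs from 12 October 2004 + 18 = 30 October 2004 to 12 October 2004 + 43 = 24 November 2004; done 31 October 2004 — within the window.
(5) permitted from 7 November 2004 + 10 days = 17 November 2004 onward; done 19 November 2004 — permitted.
(6) due by 19 November 2004 + 15 days = 4 December 2004; done 3 December 2004 — timely.
(7) permitted from 14 December 2004 + 27 days = 10 January 2005 onward; done 11 January 2005, after the minimum wait.

None — every step was satisfied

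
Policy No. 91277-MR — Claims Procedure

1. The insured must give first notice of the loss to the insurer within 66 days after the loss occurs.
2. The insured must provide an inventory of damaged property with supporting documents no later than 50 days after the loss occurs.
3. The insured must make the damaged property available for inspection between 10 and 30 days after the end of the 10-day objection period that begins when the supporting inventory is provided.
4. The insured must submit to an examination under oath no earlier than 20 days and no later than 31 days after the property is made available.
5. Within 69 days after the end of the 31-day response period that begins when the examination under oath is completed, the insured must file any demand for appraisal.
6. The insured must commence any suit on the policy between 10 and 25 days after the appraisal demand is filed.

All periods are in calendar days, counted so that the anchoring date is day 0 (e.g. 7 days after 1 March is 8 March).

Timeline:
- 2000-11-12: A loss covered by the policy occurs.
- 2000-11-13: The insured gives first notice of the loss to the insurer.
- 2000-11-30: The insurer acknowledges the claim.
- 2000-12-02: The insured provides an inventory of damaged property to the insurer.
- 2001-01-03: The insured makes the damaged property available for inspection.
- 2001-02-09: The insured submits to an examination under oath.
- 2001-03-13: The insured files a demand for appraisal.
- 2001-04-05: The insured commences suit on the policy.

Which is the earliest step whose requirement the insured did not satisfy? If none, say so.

Step 4

Step 1 — counting 66 days from 2000-11-12 (when the loss occurs) gives a deadline of 2001-01-17; done 2000-11-13 — timely.
Step 2 — counting 50 days from 2000-11-12 (when the loss occurs) gives a deadline of 2001-01-01; completed 2000-12-02, before the deadline.
Step 3 — 10 and 30 days from 2000-12-12 (end of the 10-day objection period, which began when the supporting inventory is provided on 2000-12-02) are 2000-12-22 and 2001-01-11 respectively; done 2001-01-03 — within the window.
Step 4 — 20 and 31 days from 2001-01-03 (when the property is made available) are 2001-01-23 and 2001-02-03 respectively; 2001-02-09 is 6 days past the end of the window.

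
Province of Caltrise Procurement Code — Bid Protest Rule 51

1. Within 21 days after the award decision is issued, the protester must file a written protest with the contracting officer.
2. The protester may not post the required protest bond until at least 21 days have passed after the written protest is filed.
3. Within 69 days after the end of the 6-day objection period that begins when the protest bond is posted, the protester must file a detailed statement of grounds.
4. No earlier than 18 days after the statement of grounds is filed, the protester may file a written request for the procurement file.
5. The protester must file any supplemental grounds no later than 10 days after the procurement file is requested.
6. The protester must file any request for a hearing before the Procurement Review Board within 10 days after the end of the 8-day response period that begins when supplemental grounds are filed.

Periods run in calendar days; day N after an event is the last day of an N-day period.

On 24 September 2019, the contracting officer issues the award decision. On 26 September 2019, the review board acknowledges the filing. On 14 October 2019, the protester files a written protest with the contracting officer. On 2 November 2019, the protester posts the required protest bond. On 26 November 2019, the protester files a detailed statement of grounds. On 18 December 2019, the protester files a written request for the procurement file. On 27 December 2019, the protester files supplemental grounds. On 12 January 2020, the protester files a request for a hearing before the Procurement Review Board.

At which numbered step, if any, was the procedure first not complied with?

(1) due by 24 September 2019 + 21 days = 15 October 2019; done 14 October 2019 — timely.
(2) permitted from 14 October 2019 + 21 days = 4 November 2019 onward; done 2 November 2019 — 2 days too early.
The analysis stops there.

Step 2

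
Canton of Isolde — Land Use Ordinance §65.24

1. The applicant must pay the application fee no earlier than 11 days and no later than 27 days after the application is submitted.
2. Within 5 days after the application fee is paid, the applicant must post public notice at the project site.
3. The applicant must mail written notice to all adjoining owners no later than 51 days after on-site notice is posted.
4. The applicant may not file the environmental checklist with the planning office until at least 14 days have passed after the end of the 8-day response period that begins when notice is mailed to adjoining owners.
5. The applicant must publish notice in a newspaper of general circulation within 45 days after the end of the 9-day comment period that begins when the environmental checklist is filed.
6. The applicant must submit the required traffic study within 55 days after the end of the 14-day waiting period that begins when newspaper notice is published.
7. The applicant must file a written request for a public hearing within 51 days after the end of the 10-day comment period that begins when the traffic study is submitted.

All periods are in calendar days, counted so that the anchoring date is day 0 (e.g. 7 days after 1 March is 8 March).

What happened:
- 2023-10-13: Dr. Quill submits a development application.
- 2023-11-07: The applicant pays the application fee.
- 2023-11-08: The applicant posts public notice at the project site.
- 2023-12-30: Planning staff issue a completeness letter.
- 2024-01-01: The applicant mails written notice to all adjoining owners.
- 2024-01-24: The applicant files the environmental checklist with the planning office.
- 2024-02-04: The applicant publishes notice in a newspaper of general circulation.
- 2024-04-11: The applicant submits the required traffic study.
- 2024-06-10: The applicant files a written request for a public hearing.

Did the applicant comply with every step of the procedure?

No

(1) the permitted window runs from 2023-10-13 + 11 = 2023-10-24 to 2023-10-13 + 27 = 2023-11-09; 2023-11-07 falls inside that range.
(2) due by 2023-11-07 + 5 days = 2023-11-12; 2023-11-08 is within that limit.
(3) due by 2023-11-08 + 51 days = 2023-12-29; not done until 2024-01-01, 3 days after the deadline.
The analysis stops there.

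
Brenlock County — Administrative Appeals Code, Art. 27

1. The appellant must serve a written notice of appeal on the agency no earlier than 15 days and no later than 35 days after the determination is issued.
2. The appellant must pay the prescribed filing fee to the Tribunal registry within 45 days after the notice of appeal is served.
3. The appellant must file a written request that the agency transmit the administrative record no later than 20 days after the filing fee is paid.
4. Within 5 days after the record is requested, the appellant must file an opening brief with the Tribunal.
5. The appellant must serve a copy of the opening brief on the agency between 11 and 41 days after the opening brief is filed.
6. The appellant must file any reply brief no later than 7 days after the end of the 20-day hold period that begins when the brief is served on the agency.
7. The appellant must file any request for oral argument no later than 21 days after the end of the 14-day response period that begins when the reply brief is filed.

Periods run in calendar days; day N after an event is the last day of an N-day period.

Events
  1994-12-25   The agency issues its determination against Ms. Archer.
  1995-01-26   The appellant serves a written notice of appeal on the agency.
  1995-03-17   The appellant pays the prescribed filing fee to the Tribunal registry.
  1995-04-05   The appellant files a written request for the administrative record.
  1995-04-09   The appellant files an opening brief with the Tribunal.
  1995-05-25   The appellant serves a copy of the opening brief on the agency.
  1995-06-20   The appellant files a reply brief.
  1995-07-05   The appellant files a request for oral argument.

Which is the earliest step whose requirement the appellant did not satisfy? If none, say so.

Step 2

Step 1: the window is 15–35 days after 1994-12-25 (when the determination is issued), so 1995-01-09 through 1995-01-29; done 1995-01-26, which is between those dates.
Step 2: 45 days after 1995-01-26 (when the notice of appeal is served) is 1995-03-12; 1995-03-17 misses that deadline by 5 days.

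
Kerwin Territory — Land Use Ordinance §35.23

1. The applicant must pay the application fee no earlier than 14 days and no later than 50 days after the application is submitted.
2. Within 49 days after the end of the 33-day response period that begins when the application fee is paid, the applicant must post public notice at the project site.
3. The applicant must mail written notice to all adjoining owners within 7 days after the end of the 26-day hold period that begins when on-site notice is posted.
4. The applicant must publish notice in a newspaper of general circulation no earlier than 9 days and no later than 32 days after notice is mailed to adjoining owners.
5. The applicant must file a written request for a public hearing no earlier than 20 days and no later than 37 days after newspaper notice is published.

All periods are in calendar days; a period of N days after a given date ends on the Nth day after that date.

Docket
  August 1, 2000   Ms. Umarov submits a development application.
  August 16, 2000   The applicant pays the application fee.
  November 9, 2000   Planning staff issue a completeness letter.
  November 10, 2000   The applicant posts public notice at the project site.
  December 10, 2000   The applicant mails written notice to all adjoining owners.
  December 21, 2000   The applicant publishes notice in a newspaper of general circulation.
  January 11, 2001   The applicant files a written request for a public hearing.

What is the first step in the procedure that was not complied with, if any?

Step 1: the window is 14–50 days after August 1, 2000 (when the application is submitted), so August 15, 2000 through September 20, 2000; done August 16, 2000, which is between those dates.
Step 2: 49 days after September 18, 2000 (end of the 33-day response period, which began when the application fee is paid on August 16, 2000) is November 6, 2000; done November 10, 2000 — 4 days late.

Step 2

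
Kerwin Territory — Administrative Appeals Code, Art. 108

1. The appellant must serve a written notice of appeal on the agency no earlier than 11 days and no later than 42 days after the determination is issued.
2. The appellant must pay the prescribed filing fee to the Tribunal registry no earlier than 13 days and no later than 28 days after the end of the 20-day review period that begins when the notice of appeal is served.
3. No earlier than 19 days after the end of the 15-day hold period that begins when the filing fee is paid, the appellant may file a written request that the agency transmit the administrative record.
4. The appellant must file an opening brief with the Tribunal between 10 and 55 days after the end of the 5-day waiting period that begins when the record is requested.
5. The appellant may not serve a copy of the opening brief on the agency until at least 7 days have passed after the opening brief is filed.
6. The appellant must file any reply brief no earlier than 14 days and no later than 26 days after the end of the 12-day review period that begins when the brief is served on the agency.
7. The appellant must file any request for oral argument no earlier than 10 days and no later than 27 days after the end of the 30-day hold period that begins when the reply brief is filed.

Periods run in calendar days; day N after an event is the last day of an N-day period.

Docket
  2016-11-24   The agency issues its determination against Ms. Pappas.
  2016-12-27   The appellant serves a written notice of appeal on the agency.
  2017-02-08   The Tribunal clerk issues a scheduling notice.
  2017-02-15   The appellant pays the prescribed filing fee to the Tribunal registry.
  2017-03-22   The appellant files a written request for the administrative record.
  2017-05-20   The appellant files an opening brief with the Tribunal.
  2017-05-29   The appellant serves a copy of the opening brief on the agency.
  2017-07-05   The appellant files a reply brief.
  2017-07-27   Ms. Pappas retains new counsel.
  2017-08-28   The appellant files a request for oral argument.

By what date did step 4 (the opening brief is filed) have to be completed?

2017-05-21

The record is requested on 2017-03-22; the 5-day waiting period therefore ends 2017-03-27, and step 4 runs from that date. The window is 10–55 days after 2017-03-27; it closes on 2017-05-21.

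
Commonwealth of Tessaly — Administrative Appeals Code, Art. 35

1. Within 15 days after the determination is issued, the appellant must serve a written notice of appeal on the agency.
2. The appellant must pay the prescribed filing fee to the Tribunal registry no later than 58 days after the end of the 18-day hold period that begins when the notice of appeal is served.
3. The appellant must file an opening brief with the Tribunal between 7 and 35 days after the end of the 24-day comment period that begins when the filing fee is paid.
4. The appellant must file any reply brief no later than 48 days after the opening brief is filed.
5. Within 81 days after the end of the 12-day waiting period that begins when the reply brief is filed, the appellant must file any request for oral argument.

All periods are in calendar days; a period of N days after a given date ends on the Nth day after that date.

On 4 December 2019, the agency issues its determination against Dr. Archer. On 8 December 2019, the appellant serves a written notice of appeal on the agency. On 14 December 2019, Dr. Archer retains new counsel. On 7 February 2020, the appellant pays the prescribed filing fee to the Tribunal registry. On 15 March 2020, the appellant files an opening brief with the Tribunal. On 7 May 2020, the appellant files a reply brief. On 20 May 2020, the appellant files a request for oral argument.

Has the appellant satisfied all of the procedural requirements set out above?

(1) due by 4 December 2019 + 15 days = 19 December 2019; done 8 December 2019 — timely.
(2) due by 26 December 2019 + 58 days = 22 February 2020; 7 February 2020 is within that limit.
(3) the permitted window runs from 2 March 2020 + 7 = 9 March 2020 to 2 March 2020 + 35 = 6 April 2020; done 15 March 2020, which is between those dates.
(4) due by 15 March 2020 + 48 days = 2 May 2020; not done until 7 May 2020, 5 days after the deadline.
No need to go further; step 4 was not satisfied.

No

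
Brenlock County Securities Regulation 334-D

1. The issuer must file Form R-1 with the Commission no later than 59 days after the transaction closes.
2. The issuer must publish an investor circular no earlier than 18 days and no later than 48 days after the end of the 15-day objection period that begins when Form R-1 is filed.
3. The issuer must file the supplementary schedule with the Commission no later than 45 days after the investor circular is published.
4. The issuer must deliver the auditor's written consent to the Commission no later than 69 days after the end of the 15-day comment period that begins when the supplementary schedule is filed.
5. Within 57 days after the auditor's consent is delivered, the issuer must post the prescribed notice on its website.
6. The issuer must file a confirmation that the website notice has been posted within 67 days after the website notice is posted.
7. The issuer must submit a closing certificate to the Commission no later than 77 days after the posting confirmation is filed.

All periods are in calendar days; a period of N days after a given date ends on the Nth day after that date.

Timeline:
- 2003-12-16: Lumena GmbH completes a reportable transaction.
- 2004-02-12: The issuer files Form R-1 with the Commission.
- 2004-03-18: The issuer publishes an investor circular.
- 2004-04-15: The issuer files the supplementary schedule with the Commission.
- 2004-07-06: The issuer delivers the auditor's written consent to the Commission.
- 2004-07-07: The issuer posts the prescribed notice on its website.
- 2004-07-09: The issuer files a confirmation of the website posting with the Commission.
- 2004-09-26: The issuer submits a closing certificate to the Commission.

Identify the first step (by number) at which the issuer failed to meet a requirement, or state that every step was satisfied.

Step 1 — counting 59 days from 2003-12-16 (when the transaction closes) gives a deadline of 2004-02-13; 2004-02-12 is within that limit.
Step 2 — 18 and 48 days from 2004-02-27 (end of the 15-day objection period, which began when Form R-1 is filed on 2004-02-12) are 2004-03-16 and 2004-04-15 respectively; done 2004-03-18 — within the window.
Step 3 — counting 45 days from 2004-03-18 (when the investor circular is published) gives a deadline of 2004-05-02; 2004-04-15 is within that limit.
Step 4 — counting 69 days from 2004-04-30 (end of the 15-day comment period, which began when the supplementary schedule is filed on 2004-04-15) gives a deadline of 2004-07-08; done 2004-07-06 — timely.
Step 5 — counting 57 days from 2004-07-06 (when the auditor's consent is delivered) gives a deadline of 2004-09-01; completed 2004-07-07, before the deadline.
Step 6 — counting 67 days from 2004-07-07 (when the website notice is posted) gives a deadline of 2004-09-12; completed 2004-07-09, before the deadline.
Step 7 — counting 77 days from 2004-07-09 (when the posting confirmation is filed) gives a deadline of 2004-09-24; not done until 2004-09-26, 2 days after the deadline.
Later steps need not be reached.

Step 7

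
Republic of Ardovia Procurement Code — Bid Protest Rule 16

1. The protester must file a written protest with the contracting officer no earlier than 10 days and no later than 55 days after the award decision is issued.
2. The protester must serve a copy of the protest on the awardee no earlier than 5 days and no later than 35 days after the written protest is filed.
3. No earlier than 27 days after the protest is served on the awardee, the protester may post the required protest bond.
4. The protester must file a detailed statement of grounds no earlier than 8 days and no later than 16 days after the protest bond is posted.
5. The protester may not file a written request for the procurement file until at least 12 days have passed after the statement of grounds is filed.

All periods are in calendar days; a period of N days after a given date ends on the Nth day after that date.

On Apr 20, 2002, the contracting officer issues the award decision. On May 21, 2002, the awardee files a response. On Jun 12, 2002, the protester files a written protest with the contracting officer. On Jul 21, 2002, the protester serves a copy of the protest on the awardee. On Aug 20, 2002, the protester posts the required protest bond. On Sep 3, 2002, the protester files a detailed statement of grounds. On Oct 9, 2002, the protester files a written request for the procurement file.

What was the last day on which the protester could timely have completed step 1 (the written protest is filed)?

Jun 14, 2002

Step 1 runs from Apr 20, 2002, when the award decision is issued. The window is 10–55 days after Apr 20, 2002; it closes on Jun 14, 2002.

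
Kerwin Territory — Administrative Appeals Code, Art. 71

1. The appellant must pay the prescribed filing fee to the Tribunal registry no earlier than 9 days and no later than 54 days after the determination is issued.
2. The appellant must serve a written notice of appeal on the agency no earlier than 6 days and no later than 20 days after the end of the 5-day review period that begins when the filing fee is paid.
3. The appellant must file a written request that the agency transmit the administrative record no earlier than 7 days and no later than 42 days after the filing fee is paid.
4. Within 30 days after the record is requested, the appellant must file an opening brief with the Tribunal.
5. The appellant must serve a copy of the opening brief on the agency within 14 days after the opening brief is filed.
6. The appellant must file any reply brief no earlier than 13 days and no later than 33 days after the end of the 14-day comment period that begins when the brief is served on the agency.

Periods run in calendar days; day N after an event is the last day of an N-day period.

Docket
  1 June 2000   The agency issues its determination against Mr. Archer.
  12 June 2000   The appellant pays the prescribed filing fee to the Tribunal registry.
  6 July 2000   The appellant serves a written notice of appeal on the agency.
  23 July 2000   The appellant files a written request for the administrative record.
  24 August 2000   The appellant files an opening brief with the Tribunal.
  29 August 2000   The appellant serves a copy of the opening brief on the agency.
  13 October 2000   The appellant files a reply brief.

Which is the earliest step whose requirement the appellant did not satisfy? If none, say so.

(1) the permitted window runs from 1 June 2000 + 9 = 10 June 2000 to 1 June 2000 + 54 = 25 July 2000; done 12 June 2000 — within the window.
(2) the permitted window runs from 17 June 2000 + 6 = 23 June 2000 to 17 June 2000 + 20 = 7 July 2000; 6 July 2000 falls inside that range.
(3) the permitted window runs from 12 June 2000 + 7 = 19 June 2000 to 12 June 2000 + 42 = 24 July 2000; 23 July 2000 falls inside that range.
(4) due by 23 July 2000 + 30 days = 22 August 2000; 24 August 2000 misses that deadline by 2 days.
That is the first point of non-compliance.

Step 4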